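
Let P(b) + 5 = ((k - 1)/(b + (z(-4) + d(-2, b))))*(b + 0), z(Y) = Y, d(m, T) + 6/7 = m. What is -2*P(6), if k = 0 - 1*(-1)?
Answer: 10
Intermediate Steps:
k = 1 (k = 0 + 1 = 1)
d(m, T) = -6/7 + m
P(b) = -5 (P(b) = -5 + ((1 - 1)/(b + (-4 + (-6/7 - 2))))*(b + 0) = -5 + (0/(b + (-4 - 20/7)))*b = -5 + (0/(b - 48/7))*b = -5 + (0/(-48/7 + b))*b = -5 + 0*b = -5 + 0 = -5)
-2*P(6) = -2*(-5) = 10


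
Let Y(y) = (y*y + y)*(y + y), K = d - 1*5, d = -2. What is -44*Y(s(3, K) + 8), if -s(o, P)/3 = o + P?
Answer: -739200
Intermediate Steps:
K = -7 (K = -2 - 1*5 = -2 - 5 = -7)
s(o, P) = -3*P - 3*o (s(o, P) = -3*(o + P) = -3*(P + o) = -3*P - 3*o)
Y(y) = 2*y*(y + y²) (Y(y) = (y² + y)*(2*y) = (y + y²)*(2*y) = 2*y*(y + y²))
-44*Y(s(3, K) + 8) = -88*((-3*(-7) - 3*3) + 8)²*(1 + ((-3*(-7) - 3*3) + 8)) = -88*((21 - 9) + 8)²*(1 + ((21 - 9) + 8)) = -88*(12 + 8)²*(1 + (12 + 8)) = -88*20²*(1 + 20) = -88*400*21 = -44*16800 = -739200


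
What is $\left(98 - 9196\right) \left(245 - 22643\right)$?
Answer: $203777004$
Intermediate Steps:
$\left(98 - 9196\right) \left(245 - 22643\right) = \left(-9098\right) \left(-22398\right) = 203777004$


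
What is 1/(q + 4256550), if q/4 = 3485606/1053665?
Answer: 1795/7640531002 ≈ 2.3493e-7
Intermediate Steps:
q = 23752/1795 (q = 4*(3485606/1053665) = 4*(3485606*(1/1053665)) = 4*(5938/1795) = 23752/1795 ≈ 13.232)
1/(q + 4256550) = 1/(23752/1795 + 4256550) = 1/(7640531002/1795) = 1795/7640531002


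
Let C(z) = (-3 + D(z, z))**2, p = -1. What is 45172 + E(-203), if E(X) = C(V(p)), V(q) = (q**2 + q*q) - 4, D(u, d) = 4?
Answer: 45173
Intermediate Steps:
V(q) = -4 + 2*q**2 (V(q) = (q**2 + q**2) - 4 = 2*q**2 - 4 = -4 + 2*q**2)
C(z) = 1 (C(z) = (-3 + 4)**2 = 1**2 = 1)
E(X) = 1
45172 + E(-203) = 45172 + 1 = 45173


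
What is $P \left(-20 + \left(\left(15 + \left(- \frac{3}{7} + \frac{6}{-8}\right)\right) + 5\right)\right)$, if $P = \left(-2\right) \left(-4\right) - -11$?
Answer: $- \frac{627}{28} \approx -22.393$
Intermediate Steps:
$P = 19$ ($P = 8 + 11 = 19$)
$P \left(-20 + \left(\left(15 + \left(- \frac{3}{7} + \frac{6}{-8}\right)\right) + 5\right)\right) = 19 \left(-20 + \left(\left(15 + \left(- \frac{3}{7} + \frac{6}{-8}\right)\right) + 5\right)\right) = 19 \left(-20 + \left(\left(15 + \left(\left(-3\right) \frac{1}{7} + 6 \left(- \frac{1}{8}\right)\right)\right) + 5\right)\right) = 19 \left(-20 + \left(\left(15 - \frac{33}{28}\right) + 5\right)\right) = 19 \left(-20 + \left(\frac{387}{28} + 5\right)\right) = 19 \left(-20 + \frac{527}{28}\right) = 19 \left(- \frac{33}{28}\right) = - \frac{627}{28}$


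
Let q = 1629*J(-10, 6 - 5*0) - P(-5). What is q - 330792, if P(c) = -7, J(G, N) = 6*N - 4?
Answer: -278657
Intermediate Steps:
J(G, N) = -4 + 6*N
q = 52135 (q = 1629*(-4 + 6*(6 - 5*0)) - 1*(-7) = 1629*(-4 + 6*(6 + 0)) + 7 = 1629*(-4 + 6*6) + 7 = 1629*(-4 + 36) + 7 = 1629*32 + 7 = 52128 + 7 = 52135)
q - 330792 = 52135 - 330792 = -278657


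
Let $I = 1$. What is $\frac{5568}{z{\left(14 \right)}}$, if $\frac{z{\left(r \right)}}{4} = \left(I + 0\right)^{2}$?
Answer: $1392$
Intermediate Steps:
$z{\left(r \right)} = 4$ ($z{\left(r \right)} = 4 \left(1 + 0\right)^{2} = 4 \cdot 1^{2} = 4 \cdot 1 = 4$)
$\frac{5568}{z{\left(14 \right)}} = \frac{5568}{4} = 5568 \cdot \frac{1}{4} = 1392$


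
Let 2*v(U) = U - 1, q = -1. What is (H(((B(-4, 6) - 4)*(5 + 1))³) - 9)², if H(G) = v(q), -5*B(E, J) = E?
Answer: 100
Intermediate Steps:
B(E, J) = -E/5
v(U) = -½ + U/2 (v(U) = (U - 1)/2 = (-1 + U)/2 = -½ + U/2)
H(G) = -1 (H(G) = -½ + (½)*(-1) = -½ - ½ = -1)
(H(((B(-4, 6) - 4)*(5 + 1))³) - 9)² = (-1 - 9)² = (-10)² = 100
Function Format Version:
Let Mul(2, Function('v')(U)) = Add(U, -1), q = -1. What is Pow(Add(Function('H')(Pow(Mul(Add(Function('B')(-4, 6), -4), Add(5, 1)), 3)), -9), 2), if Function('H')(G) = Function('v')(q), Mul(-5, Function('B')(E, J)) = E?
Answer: 100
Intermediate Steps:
Function('B')(E, J) = Mul(Rational(-1, 5), E)
Function('v')(U) = Add(Rational(-1, 2), Mul(Rational(1, 2), U)) (Function('v')(U) = Mul(Rational(1, 2), Add(U, -1)) = Mul(Rational(1, 2), Add(-1, U)) = Add(Rational(-1, 2), Mul(Rational(1, 2), U)))
Function('H')(G) = -1 (Function('H')(G) = Add(Rational(-1, 2), Mul(Rational(1, 2), -1)) = Add(Rational(-1, 2), Rational(-1, 2)) = -1)
Pow(Add(Function('H')(Pow(Mul(Add(Function('B')(-4, 6), -4), Add(5, 1)), 3)), -9), 2) = Pow(Add(-1, -9), 2) = Pow(-10, 2) = 100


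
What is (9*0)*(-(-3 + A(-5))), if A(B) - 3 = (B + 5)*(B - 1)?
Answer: 0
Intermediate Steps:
A(B) = 3 + (-1 + B)*(5 + B) (A(B) = 3 + (B + 5)*(B - 1) = 3 + (5 + B)*(-1 + B) = 3 + (-1 + B)*(5 + B))
(9*0)*(-(-3 + A(-5))) = (9*0)*(-(-3 + (-2 + (-5)² + 4*(-5)))) = 0*(-(-3 + (-2 + 25 - 20))) = 0*(-(-3 + 3)) = 0*(-1*0) = 0*0 = 0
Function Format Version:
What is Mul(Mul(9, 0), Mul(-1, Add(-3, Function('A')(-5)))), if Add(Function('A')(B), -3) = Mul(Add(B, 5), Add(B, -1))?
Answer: 0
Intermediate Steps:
Function('A')(B) = Add(3, Mul(Add(-1, B), Add(5, B))) (Function('A')(B) = Add(3, Mul(Add(B, 5), Add(B, -1))) = Add(3, Mul(Add(5, B), Add(-1, B))) = Add(3, Mul(Add(-1, B), Add(5, B))))
Mul(Mul(9, 0), Mul(-1, Add(-3, Function('A')(-5)))) = Mul(Mul(9, 0), Mul(-1, Add(-3, Add(-2, Pow(-5, 2), Mul(4, -5))))) = Mul(0, Mul(-1, Add(-3, Add(-2, 25, -20)))) = Mul(0, Mul(-1, Add(-3, 3))) = Mul(0, Mul(-1, 0)) = Mul(0, 0) = 0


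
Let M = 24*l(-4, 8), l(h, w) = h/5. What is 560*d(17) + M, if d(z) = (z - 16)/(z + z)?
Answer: -232/85 ≈ -2.7294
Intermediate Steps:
l(h, w) = h/5 (l(h, w) = h*(1/5) = h/5)
M = -96/5 (M = 24*((1/5)*(-4)) = 24*(-4/5) = -96/5 ≈ -19.200)
d(z) = (-16 + z)/(2*z) (d(z) = (-16 + z)/((2*z)) = (-16 + z)*(1/(2*z)) = (-16 + z)/(2*z))
560*d(17) + M = 560*((1/2)*(-16 + 17)/17) - 96/5 = 560*((1/2)*(1/17)*1) - 96/5 = 560*(1/34) - 96/5 = 280/17 - 96/5 = -232/85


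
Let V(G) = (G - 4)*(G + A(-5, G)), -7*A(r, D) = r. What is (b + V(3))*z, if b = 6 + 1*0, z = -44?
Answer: -704/7 ≈ -100.57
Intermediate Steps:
A(r, D) = -r/7
b = 6 (b = 6 + 0 = 6)
V(G) = (-4 + G)*(5/7 + G) (V(G) = (G - 4)*(G - ⅐*(-5)) = (-4 + G)*(G + 5/7) = (-4 + G)*(5/7 + G))
(b + V(3))*z = (6 + (-20/7 + 3² - 23/7*3))*(-44) = (6 + (-20/7 + 9 - 69/7))*(-44) = (6 - 26/7)*(-44) = (16/7)*(-44) = -704/7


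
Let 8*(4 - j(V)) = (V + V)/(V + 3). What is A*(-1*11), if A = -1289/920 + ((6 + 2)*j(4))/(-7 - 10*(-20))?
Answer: 16969909/1242920 ≈ 13.653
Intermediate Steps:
j(V) = 4 - V/(4*(3 + V)) (j(V) = 4 - (V + V)/(8*(V + 3)) = 4 - 2*V/(8*(3 + V)) = 4 - V/(4*(3 + V)))
A = -1542719/1242920 (A = -1289/920 + ((6 + 2)*(3*(16 + 5*4)/(4*(3 + 4))))/(-7 - 10*(-20)) = -1289*1/920 + (8*((¾)*(16 + 20)/7))/(-7 + 200) = -1289/920 + (8*((¾)*(⅐)*36))/193 = -1289/920 + (8*(27/7))*(1/193) = -1289/920 + (216/7)*(1/193) = -1289/920 + 216/1351 = -1542719/1242920 ≈ -1.2412)
A*(-1*11) = -(-1542719)*11/1242920 = -1542719/1242920*(-11) = 16969909/1242920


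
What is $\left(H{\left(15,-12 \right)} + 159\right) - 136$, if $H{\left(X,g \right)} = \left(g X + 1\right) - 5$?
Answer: $-161$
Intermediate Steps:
$H{\left(X,g \right)} = -4 + X g$ ($H{\left(X,g \right)} = \left(X g + 1\right) - 5 = \left(1 + X g\right) - 5 = -4 + X g$)
$\left(H{\left(15,-12 \right)} + 159\right) - 136 = \left(\left(-4 + 15 \left(-12\right)\right) + 159\right) - 136 = \left(\left(-4 - 180\right) + 159\right) - 136 = \left(-184 + 159\right) - 136 = -25 - 136 = -161$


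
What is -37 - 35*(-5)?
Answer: 138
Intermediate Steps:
-37 - 35*(-5) = -37 + 175 = 138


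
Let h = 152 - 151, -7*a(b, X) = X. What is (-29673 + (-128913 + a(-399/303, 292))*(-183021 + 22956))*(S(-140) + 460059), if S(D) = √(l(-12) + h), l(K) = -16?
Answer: 66472888251694356/7 + 144487746684*I*√15/7 ≈ 9.4961e+15 + 7.9943e+10*I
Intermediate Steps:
a(b, X) = -X/7
h = 1
S(D) = I*√15 (S(D) = √(-16 + 1) = √(-15) = I*√15)
(-29673 + (-128913 + a(-399/303, 292))*(-183021 + 22956))*(S(-140) + 460059) = (-29673 + (-128913 - ⅐*292)*(-183021 + 22956))*(I*√15 + 460059) = (-29673 + (-128913 - 292/7)*(-160065))*(460059 + I*√15) = (-29673 - 902683/7*(-160065))*(460059 + I*√15) = (-29673 + 144487954395/7)*(460059 + I*√15) = 144487746684*(460059 + I*√15)/7 = 66472888251694356/7 + 144487746684*I*√15/7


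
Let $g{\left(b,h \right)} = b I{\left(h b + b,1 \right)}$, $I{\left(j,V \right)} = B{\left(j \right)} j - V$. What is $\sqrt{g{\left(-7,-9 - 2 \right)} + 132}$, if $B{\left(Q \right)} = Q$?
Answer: $i \sqrt{34161} \approx 184.83 i$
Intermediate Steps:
$I{\left(j,V \right)} = j^{2} - V$ ($I{\left(j,V \right)} = j j - V = j^{2} - V$)
$g{\left(b,h \right)} = b \left(-1 + \left(b + b h\right)^{2}\right)$ ($g{\left(b,h \right)} = b \left(\left(h b + b\right)^{2} - 1\right) = b \left(\left(b h + b\right)^{2} - 1\right) = b \left(\left(b + b h\right)^{2} - 1\right) = b \left(-1 + \left(b + b h\right)^{2}\right)$)
$\sqrt{g{\left(-7,-9 - 2 \right)} + 132} = \sqrt{\left(\left(-1\right) \left(-7\right) + \left(-7\right)^{3} \left(1 - 11\right)^{2}\right) + 132} = \sqrt{\left(7 - 343 \left(1 - 11\right)^{2}\right) + 132} = \sqrt{\left(7 - 343 \left(-10\right)^{2}\right) + 132} = \sqrt{\left(7 - 34300\right) + 132} = \sqrt{-34293 + 132} = \sqrt{-34161} = i \sqrt{34161}$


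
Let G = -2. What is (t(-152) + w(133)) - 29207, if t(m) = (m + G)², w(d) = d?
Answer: -5358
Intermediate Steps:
t(m) = (-2 + m)² (t(m) = (m - 2)² = (-2 + m)²)
(t(-152) + w(133)) - 29207 = ((-2 - 152)² + 133) - 29207 = ((-154)² + 133) - 29207 = (23716 + 133) - 29207 = 23849 - 29207 = -5358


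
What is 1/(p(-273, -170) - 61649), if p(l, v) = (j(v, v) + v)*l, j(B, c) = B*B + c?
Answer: -1/7858529 ≈ -1.2725e-7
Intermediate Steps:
j(B, c) = c + B**2 (j(B, c) = B**2 + c = c + B**2)
p(l, v) = l*(v**2 + 2*v) (p(l, v) = ((v + v**2) + v)*l = (v**2 + 2*v)*l = l*(v**2 + 2*v))
1/(p(-273, -170) - 61649) = 1/(-273*(-170)*(2 - 170) - 61649) = 1/(-273*(-170)*(-168) - 61649) = 1/(-7796880 - 61649) = 1/(-7858529) = -1/7858529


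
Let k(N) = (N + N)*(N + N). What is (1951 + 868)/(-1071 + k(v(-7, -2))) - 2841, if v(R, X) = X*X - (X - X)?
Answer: -2863706/1007 ≈ -2843.8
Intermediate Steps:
v(R, X) = X**2 (v(R, X) = X**2 - 1*0 = X**2 + 0 = X**2)
k(N) = 4*N**2 (k(N) = (2*N)*(2*N) = 4*N**2)
(1951 + 868)/(-1071 + k(v(-7, -2))) - 2841 = (1951 + 868)/(-1071 + 4*((-2)**2)**2) - 2841 = 2819/(-1071 + 4*4**2) - 2841 = 2819/(-1071 + 4*16) - 2841 = 2819/(-1071 + 64) - 2841 = 2819/(-1007) - 2841 = 2819*(-1/1007) - 2841 = -2819/1007 - 2841 = -2863706/1007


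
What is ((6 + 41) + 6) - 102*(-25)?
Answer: 2603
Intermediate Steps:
((6 + 41) + 6) - 102*(-25) = (47 + 6) + 2550 = 53 + 2550 = 2603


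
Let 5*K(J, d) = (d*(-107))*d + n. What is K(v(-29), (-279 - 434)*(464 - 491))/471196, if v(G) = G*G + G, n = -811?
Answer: -19827153959/1177990 ≈ -16831.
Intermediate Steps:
v(G) = G + G² (v(G) = G² + G = G + G²)
K(J, d) = -811/5 - 107*d²/5 (K(J, d) = ((d*(-107))*d - 811)/5 = ((-107*d)*d - 811)/5 = (-107*d² - 811)/5 = (-811 - 107*d²)/5 = -811/5 - 107*d²/5)
K(v(-29), (-279 - 434)*(464 - 491))/471196 = (-811/5 - 107*(-279 - 434)²*(464 - 491)²/5)/471196 = (-811/5 - 107*(-713*(-27))²/5)*(1/471196) = (-811/5 - 107/5*19251²)*(1/471196) = (-811/5 - 107/5*370601001)*(1/471196) = (-811/5 - 39654307107/5)*(1/471196) = -39654307918/5*1/471196 = -19827153959/1177990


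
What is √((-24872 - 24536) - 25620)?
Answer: 2*I*√18757 ≈ 273.91*I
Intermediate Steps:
√((-24872 - 24536) - 25620) = √(-49408 - 25620) = √(-75028) = 2*I*√18757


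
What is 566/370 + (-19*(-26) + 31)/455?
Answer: 6454/2405 ≈ 2.6836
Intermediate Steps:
566/370 + (-19*(-26) + 31)/455 = 566*(1/370) + (494 + 31)*(1/455) = 283/185 + 525*(1/455) = 283/185 + 15/13 = 6454/2405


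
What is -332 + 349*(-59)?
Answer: -20923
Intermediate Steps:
-332 + 349*(-59) = -332 - 20591 = -20923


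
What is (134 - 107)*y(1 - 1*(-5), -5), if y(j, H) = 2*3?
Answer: 162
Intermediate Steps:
y(j, H) = 6
(134 - 107)*y(1 - 1*(-5), -5) = (134 - 107)*6 = 27*6 = 162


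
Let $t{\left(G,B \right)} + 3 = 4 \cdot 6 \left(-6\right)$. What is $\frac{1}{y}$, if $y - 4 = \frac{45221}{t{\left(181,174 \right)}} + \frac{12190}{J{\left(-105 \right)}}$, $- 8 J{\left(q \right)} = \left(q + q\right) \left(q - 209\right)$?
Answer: $- \frac{7693}{2347171} \approx -0.0032776$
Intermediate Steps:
$t{\left(G,B \right)} = -147$ ($t{\left(G,B \right)} = -3 + 4 \cdot 6 \left(-6\right) = -3 + 24 \left(-6\right) = -3 - 144 = -147$)
$J{\left(q \right)} = - \frac{q \left(-209 + q\right)}{4}$ ($J{\left(q \right)} = - \frac{\left(q + q\right) \left(q - 209\right)}{8} = - \frac{2 q \left(-209 + q\right)}{8} = - \frac{q \left(-209 + q\right)}{4}$)
$y = - \frac{2347171}{7693}$ ($y = 4 + \left(\frac{45221}{-147} + \frac{12190}{\frac{1}{4} \left(-105\right) \left(209 - -105\right)}\right) = 4 + \left(45221 \left(- \frac{1}{147}\right) + \frac{12190}{\frac{1}{4} \left(-105\right) \left(209 + 105\right)}\right) = 4 - \left(\frac{45221}{147} - \frac{12190}{\frac{1}{4} \left(-105\right) 314}\right) = 4 - \left(\frac{45221}{147} - \frac{12190}{- \frac{16485}{2}}\right) = 4 + \left(- \frac{45221}{147} + 12190 \left(- \frac{2}{16485}\right)\right) = 4 - \frac{2377943}{7693} = - \frac{2347171}{7693} \approx -305.1$)
$\frac{1}{y} = \frac{1}{- \frac{2347171}{7693}} = - \frac{7693}{2347171}$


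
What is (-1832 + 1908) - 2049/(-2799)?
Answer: 71591/933 ≈ 76.732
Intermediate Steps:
(-1832 + 1908) - 2049/(-2799) = 76 - 2049*(-1/2799) = 76 + 683/933 = 71591/933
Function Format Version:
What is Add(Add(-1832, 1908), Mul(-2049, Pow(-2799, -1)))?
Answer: Rational(71591, 933) ≈ 76.732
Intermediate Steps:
Add(Add(-1832, 1908), Mul(-2049, Pow(-2799, -1))) = Add(76, Mul(-2049, Rational(-1, 2799))) = Add(76, Rational(683, 933)) = Rational(71591, 933)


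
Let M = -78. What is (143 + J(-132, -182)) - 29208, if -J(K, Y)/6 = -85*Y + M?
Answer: -121417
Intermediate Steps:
J(K, Y) = 468 + 510*Y (J(K, Y) = -6*(-85*Y - 78) = -6*(-78 - 85*Y) = 468 + 510*Y)
(143 + J(-132, -182)) - 29208 = (143 + (468 + 510*(-182))) - 29208 = (143 + (468 - 92820)) - 29208 = (143 - 92352) - 29208 = -92209 - 29208 = -121417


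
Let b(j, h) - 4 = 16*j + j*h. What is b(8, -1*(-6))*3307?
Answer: 595260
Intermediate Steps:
b(j, h) = 4 + 16*j + h*j (b(j, h) = 4 + (16*j + j*h) = 4 + (16*j + h*j) = 4 + 16*j + h*j)
b(8, -1*(-6))*3307 = (4 + 16*8 - 1*(-6)*8)*3307 = (4 + 128 + 6*8)*3307 = (4 + 128 + 48)*3307 = 180*3307 = 595260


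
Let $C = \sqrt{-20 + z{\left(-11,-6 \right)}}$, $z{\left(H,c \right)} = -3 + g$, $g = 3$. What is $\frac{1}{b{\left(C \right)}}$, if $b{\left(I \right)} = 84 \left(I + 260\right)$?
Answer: $\frac{13}{284004} - \frac{i \sqrt{5}}{2840040} \approx 4.5774 \cdot 10^{-5} - 7.8734 \cdot 10^{-7} i$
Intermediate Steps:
$z{\left(H,c \right)} = 0$ ($z{\left(H,c \right)} = -3 + 3 = 0$)
$C = 2 i \sqrt{5}$ ($C = \sqrt{-20 + 0} = \sqrt{-20} = 2 i \sqrt{5} \approx 4.4721 i$)
$b{\left(I \right)} = 21840 + 84 I$ ($b{\left(I \right)} = 84 \left(260 + I\right) = 21840 + 84 I$)
$\frac{1}{b{\left(C \right)}} = \frac{1}{21840 + 84 \cdot 2 i \sqrt{5}} = \frac{1}{21840 + 168 i \sqrt{5}}$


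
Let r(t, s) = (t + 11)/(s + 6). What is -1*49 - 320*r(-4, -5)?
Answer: -2289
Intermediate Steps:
r(t, s) = (11 + t)/(6 + s)
-1*49 - 320*r(-4, -5) = -1*49 - 320*(11 - 4)/(6 - 5) = -49 - 320*7/1 = -49 - 320*7 = -49 - 2240 = -2289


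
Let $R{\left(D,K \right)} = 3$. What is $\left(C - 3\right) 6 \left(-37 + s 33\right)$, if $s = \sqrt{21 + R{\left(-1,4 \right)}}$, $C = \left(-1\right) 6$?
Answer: $1998 - 3564 \sqrt{6} \approx -6732.0$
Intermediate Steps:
$C = -6$
$s = 2 \sqrt{6}$ ($s = \sqrt{21 + 3} = \sqrt{24} = 2 \sqrt{6} \approx 4.899$)
$\left(C - 3\right) 6 \left(-37 + s 33\right) = \left(-6 - 3\right) 6 \left(-37 + 2 \sqrt{6} \cdot 33\right) = \left(-9\right) 6 \left(-37 + 66 \sqrt{6}\right) = - 54 \left(-37 + 66 \sqrt{6}\right) = 1998 - 3564 \sqrt{6}$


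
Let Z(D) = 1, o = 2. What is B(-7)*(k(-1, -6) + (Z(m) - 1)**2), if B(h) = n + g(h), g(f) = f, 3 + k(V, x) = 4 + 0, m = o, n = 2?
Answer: -5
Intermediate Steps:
m = 2
k(V, x) = 1 (k(V, x) = -3 + (4 + 0) = -3 + 4 = 1)
B(h) = 2 + h
B(-7)*(k(-1, -6) + (Z(m) - 1)**2) = (2 - 7)*(1 + (1 - 1)**2) = -5*(1 + 0**2) = -5*(1 + 0) = -5*1 = -5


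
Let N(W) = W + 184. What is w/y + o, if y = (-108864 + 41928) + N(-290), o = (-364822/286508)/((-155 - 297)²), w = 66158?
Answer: -968141288579195/981071349405536 ≈ -0.98682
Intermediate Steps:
N(W) = 184 + W
o = -182411/29267365216 (o = (-364822*1/286508)/((-452)²) = -182411/143254/204304 = -182411/143254*1/204304 = -182411/29267365216 ≈ -6.2326e-6)
y = -67042 (y = (-108864 + 41928) + (184 - 290) = -66936 - 106 = -67042)
w/y + o = 66158/(-67042) - 182411/29267365216 = 66158*(-1/67042) - 182411/29267365216 = -33079/33521 - 182411/29267365216 = -968141288579195/981071349405536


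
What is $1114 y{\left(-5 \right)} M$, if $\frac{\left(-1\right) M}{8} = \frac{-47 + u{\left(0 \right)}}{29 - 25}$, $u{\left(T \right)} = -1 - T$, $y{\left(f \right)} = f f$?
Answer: $2673600$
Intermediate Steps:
$y{\left(f \right)} = f^{2}$
$M = 96$ ($M = - 8 \frac{-47 - 1}{29 - 25} = - 8 \frac{-47 + \left(-1 + 0\right)}{4} = - 8 \left(-47 - 1\right) \frac{1}{4} = - 8 \left(\left(-48\right) \frac{1}{4}\right) = \left(-8\right) \left(-12\right) = 96$)
$1114 y{\left(-5 \right)} M = 1114 \left(-5\right)^{2} \cdot 96 = 1114 \cdot 25 \cdot 96 = 27850 \cdot 96 = 2673600$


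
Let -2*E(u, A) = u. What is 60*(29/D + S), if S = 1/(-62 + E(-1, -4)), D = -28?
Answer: -18115/287 ≈ -63.118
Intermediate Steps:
E(u, A) = -u/2
S = -2/123 (S = 1/(-62 - ½*(-1)) = 1/(-62 + ½) = 1/(-123/2) = -2/123 ≈ -0.016260)
60*(29/D + S) = 60*(29/(-28) - 2/123) = 60*(29*(-1/28) - 2/123) = 60*(-29/28 - 2/123) = 60*(-3623/3444) = -18115/287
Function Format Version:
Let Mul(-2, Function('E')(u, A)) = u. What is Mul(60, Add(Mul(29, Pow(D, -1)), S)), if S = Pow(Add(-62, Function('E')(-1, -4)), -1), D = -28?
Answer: Rational(-18115, 287) ≈ -63.118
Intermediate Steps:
Function('E')(u, A) = Mul(Rational(-1, 2), u)
S = Rational(-2, 123) (S = Pow(Add(-62, Mul(Rational(-1, 2), -1)), -1) = Pow(Add(-62, Rational(1, 2)), -1) = Pow(Rational(-123, 2), -1) = Rational(-2, 123) ≈ -0.016260)
Mul(60, Add(Mul(29, Pow(D, -1)), S)) = Mul(60, Add(Mul(29, Pow(-28, -1)), Rational(-2, 123))) = Mul(60, Add(Mul(29, Rational(-1, 28)), Rational(-2, 123))) = Mul(60, Add(Rational(-29, 28), Rational(-2, 123))) = Mul(60, Rational(-3623, 3444)) = Rational(-18115, 287)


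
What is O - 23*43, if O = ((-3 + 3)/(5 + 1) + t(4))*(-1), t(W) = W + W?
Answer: -997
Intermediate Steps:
t(W) = 2*W
O = -8 (O = ((-3 + 3)/(5 + 1) + 2*4)*(-1) = (0/6 + 8)*(-1) = (0*(⅙) + 8)*(-1) = (0 + 8)*(-1) = 8*(-1) = -8)
O - 23*43 = -8 - 23*43 = -8 - 989 = -997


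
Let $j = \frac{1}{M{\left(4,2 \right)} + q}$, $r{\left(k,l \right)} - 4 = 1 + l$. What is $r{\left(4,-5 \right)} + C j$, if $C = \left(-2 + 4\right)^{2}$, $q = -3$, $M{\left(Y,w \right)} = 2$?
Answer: $-4$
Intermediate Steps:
$r{\left(k,l \right)} = 5 + l$ ($r{\left(k,l \right)} = 4 + \left(1 + l\right) = 5 + l$)
$j = -1$ ($j = \frac{1}{2 - 3} = \frac{1}{-1} = -1$)
$C = 4$ ($C = 2^{2} = 4$)
$r{\left(4,-5 \right)} + C j = \left(5 - 5\right) + 4 \left(-1\right) = 0 - 4 = -4$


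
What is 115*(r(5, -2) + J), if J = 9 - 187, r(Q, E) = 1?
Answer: -20355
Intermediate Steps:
J = -178
115*(r(5, -2) + J) = 115*(1 - 178) = 115*(-177) = -20355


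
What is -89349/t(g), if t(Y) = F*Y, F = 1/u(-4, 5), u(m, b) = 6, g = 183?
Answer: -178698/61 ≈ -2929.5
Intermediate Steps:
F = 1/6 ≈ 0.16667
t(Y) = Y/6
-89349/t(g) = -89349/((1/6)*183) = -89349/61/2 = -89349*2/61 = -178698/61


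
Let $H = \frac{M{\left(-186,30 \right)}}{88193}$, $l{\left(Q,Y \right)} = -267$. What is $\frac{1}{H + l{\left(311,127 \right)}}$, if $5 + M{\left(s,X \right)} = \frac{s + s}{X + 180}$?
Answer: $- \frac{3086755}{824163822} \approx -0.0037453$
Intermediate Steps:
$M{\left(s,X \right)} = -5 + \frac{2 s}{180 + X}$ ($M{\left(s,X \right)} = -5 + \frac{s + s}{X + 180} = -5 + \frac{2 s}{180 + X}$)
$H = - \frac{237}{3086755}$ ($H = \frac{\frac{1}{180 + 30} \left(-900 - 150 + 2 \left(-186\right)\right)}{88193} = \frac{-900 - 150 - 372}{210} \cdot \frac{1}{88193} = \frac{1}{210} \left(-1422\right) \frac{1}{88193} = \left(- \frac{237}{35}\right) \frac{1}{88193} = - \frac{237}{3086755} \approx -7.678 \cdot 10^{-5}$)
$\frac{1}{H + l{\left(311,127 \right)}} = \frac{1}{- \frac{237}{3086755} - 267} = \frac{1}{- \frac{824163822}{3086755}} = - \frac{3086755}{824163822}$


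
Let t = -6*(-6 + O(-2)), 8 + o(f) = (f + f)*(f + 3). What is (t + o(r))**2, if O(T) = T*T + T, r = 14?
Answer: 242064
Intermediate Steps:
o(f) = -8 + 2*f*(3 + f) (o(f) = -8 + (f + f)*(f + 3) = -8 + (2*f)*(3 + f) = -8 + 2*f*(3 + f))
O(T) = T + T**2 (O(T) = T**2 + T = T + T**2)
t = 24 (t = -6*(-6 - 2*(1 - 2)) = -6*(-6 - 2*(-1)) = -6*(-6 + 2) = -6*(-4) = 24)
(t + o(r))**2 = (24 + (-8 + 2*14**2 + 6*14))**2 = (24 + (-8 + 2*196 + 84))**2 = (24 + (-8 + 392 + 84))**2 = (24 + 468)**2 = 492**2 = 242064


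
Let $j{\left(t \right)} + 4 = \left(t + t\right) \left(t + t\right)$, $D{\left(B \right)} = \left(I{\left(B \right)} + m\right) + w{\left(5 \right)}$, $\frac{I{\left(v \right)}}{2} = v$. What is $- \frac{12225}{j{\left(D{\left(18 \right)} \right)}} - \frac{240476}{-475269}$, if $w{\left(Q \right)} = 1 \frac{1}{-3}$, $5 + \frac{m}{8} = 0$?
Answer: $- \frac{10427513417}{60834432} \approx -171.41$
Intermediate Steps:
$m = -40$ ($m = -40 + 8 \cdot 0 = -40 + 0 = -40$)
$I{\left(v \right)} = 2 v$
$w{\left(Q \right)} = - \frac{1}{3}$ ($w{\left(Q \right)} = 1 \left(- \frac{1}{3}\right) = - \frac{1}{3}$)
$D{\left(B \right)} = - \frac{121}{3} + 2 B$ ($D{\left(B \right)} = \left(2 B - 40\right) - \frac{1}{3} = \left(-40 + 2 B\right) - \frac{1}{3} = - \frac{121}{3} + 2 B$)
$j{\left(t \right)} = -4 + 4 t^{2}$ ($j{\left(t \right)} = -4 + \left(t + t\right) \left(t + t\right) = -4 + 2 t 2 t = -4 + 4 t^{2}$)
$- \frac{12225}{j{\left(D{\left(18 \right)} \right)}} - \frac{240476}{-475269} = - \frac{12225}{-4 + 4 \left(- \frac{121}{3} + 2 \cdot 18\right)^{2}} - \frac{240476}{-475269} = - \frac{12225}{-4 + 4 \left(- \frac{121}{3} + 36\right)^{2}} - - \frac{240476}{475269} = - \frac{12225}{-4 + 4 \left(- \frac{13}{3}\right)^{2}} + \frac{240476}{475269} = - \frac{12225}{-4 + 4 \cdot \frac{169}{9}} + \frac{240476}{475269} = - \frac{12225}{-4 + \frac{676}{9}} + \frac{240476}{475269} = - \frac{12225}{\frac{640}{9}} + \frac{240476}{475269} = \left(-12225\right) \frac{9}{640} + \frac{240476}{475269} = - \frac{22005}{128} + \frac{240476}{475269} = - \frac{10427513417}{60834432}$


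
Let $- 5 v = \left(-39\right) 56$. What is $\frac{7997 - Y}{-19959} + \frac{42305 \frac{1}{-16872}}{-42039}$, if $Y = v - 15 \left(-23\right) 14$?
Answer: $- \frac{3226062287911}{23594265996120} \approx -0.13673$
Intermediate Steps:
$v = \frac{2184}{5}$ ($v = - \frac{\left(-39\right) 56}{5} = \left(- \frac{1}{5}\right) \left(-2184\right) = \frac{2184}{5} \approx 436.8$)
$Y = \frac{26334}{5}$ ($Y = \frac{2184}{5} - 15 \left(-23\right) 14 = \frac{2184}{5} - \left(-345\right) 14 = \frac{2184}{5} - -4830 = \frac{2184}{5} + 4830 = \frac{26334}{5} \approx 5266.8$)
$\frac{7997 - Y}{-19959} + \frac{42305 \frac{1}{-16872}}{-42039} = \frac{7997 - \frac{26334}{5}}{-19959} + \frac{42305 \frac{1}{-16872}}{-42039} = \left(7997 - \frac{26334}{5}\right) \left(- \frac{1}{19959}\right) + 42305 \left(- \frac{1}{16872}\right) \left(- \frac{1}{42039}\right) = \frac{13651}{5} \left(- \frac{1}{19959}\right) - - \frac{42305}{709282008} = - \frac{13651}{99795} + \frac{42305}{709282008} = - \frac{3226062287911}{23594265996120}$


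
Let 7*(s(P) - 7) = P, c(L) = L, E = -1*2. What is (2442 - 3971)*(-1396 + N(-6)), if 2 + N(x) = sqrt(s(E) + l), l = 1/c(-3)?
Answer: 2137542 - 1529*sqrt(2814)/21 ≈ 2.1337e+6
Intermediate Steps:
E = -2
s(P) = 7 + P/7
l = -1/3 (l = 1/(-3) = -1/3 ≈ -0.33333)
N(x) = -2 + sqrt(2814)/21 (N(x) = -2 + sqrt((7 + (1/7)*(-2)) - 1/3) = -2 + sqrt((7 - 2/7) - 1/3) = -2 + sqrt(47/7 - 1/3) = -2 + sqrt(134/21) = -2 + sqrt(2814)/21)
(2442 - 3971)*(-1396 + N(-6)) = (2442 - 3971)*(-1396 + (-2 + sqrt(2814)/21)) = -1529*(-1398 + sqrt(2814)/21) = 2137542 - 1529*sqrt(2814)/21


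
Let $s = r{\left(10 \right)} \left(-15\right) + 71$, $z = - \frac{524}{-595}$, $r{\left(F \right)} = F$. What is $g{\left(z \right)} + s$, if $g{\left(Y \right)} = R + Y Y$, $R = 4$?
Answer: $- \frac{26277299}{354025} \approx -74.224$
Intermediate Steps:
$z = \frac{524}{595}$ ($z = \left(-524\right) \left(- \frac{1}{595}\right) = \frac{524}{595} \approx 0.88067$)
$g{\left(Y \right)} = 4 + Y^{2}$ ($g{\left(Y \right)} = 4 + Y Y = 4 + Y^{2}$)
$s = -79$ ($s = 10 \left(-15\right) + 71 = -150 + 71 = -79$)
$g{\left(z \right)} + s = \left(4 + \left(\frac{524}{595}\right)^{2}\right) - 79 = \left(4 + \frac{274576}{354025}\right) - 79 = \frac{1690676}{354025} - 79 = - \frac{26277299}{354025}$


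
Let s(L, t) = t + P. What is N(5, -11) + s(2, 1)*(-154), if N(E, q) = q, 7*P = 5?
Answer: -275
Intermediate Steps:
P = 5/7 (P = (⅐)*5 = 5/7 ≈ 0.71429)
s(L, t) = 5/7 + t (s(L, t) = t + 5/7 = 5/7 + t)
N(5, -11) + s(2, 1)*(-154) = -11 + (5/7 + 1)*(-154) = -11 + (12/7)*(-154) = -11 - 264 = -275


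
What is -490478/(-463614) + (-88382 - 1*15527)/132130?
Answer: 8316595507/30628658910 ≈ 0.27153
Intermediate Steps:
-490478/(-463614) + (-88382 - 1*15527)/132130 = -490478*(-1/463614) + (-88382 - 15527)*(1/132130) = 245239/231807 - 103909*1/132130 = 245239/231807 - 103909/132130 = 8316595507/30628658910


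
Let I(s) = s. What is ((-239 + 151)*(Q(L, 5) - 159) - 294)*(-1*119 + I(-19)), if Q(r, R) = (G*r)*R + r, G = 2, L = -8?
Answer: -2958996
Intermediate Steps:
Q(r, R) = r + 2*R*r (Q(r, R) = (2*r)*R + r = 2*R*r + r = r + 2*R*r)
((-239 + 151)*(Q(L, 5) - 159) - 294)*(-1*119 + I(-19)) = ((-239 + 151)*(-8*(1 + 2*5) - 159) - 294)*(-1*119 - 19) = (-88*(-8*(1 + 10) - 159) - 294)*(-119 - 19) = (-88*(-8*11 - 159) - 294)*(-138) = (-88*(-88 - 159) - 294)*(-138) = (-88*(-247) - 294)*(-138) = (21736 - 294)*(-138) = 21442*(-138) = -2958996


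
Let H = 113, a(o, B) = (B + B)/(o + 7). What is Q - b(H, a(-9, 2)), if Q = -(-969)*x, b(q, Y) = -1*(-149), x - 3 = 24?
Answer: 26014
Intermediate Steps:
x = 27 (x = 3 + 24 = 27)
a(o, B) = 2*B/(7 + o) (a(o, B) = (2*B)/(7 + o) = 2*B/(7 + o))
b(q, Y) = 149
Q = 26163 (Q = -(-969)*27 = -969*(-27) = 26163)
Q - b(H, a(-9, 2)) = 26163 - 1*149 = 26163 - 149 = 26014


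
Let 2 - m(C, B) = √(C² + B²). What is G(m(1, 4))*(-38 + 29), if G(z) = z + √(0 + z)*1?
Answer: -18 - 9*√(2 - √17) + 9*√17 ≈ 19.108 - 13.114*I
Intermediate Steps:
m(C, B) = 2 - √(B² + C²) (m(C, B) = 2 - √(C² + B²) = 2 - √(B² + C²))
G(z) = z + √z (G(z) = z + √z*1 = z + √z)
G(m(1, 4))*(-38 + 29) = ((2 - √(4² + 1²)) + √(2 - √(4² + 1²)))*(-38 + 29) = ((2 - √(16 + 1)) + √(2 - √(16 + 1)))*(-9) = ((2 - √17) + √(2 - √17))*(-9) = (2 + √(2 - √17) - √17)*(-9) = -18 - 9*√(2 - √17) + 9*√17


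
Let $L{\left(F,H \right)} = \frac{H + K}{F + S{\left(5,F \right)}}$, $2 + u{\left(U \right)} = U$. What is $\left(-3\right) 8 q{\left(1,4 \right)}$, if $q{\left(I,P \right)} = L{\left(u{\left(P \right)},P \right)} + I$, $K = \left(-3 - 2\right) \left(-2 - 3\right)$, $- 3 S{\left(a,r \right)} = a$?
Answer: $-2112$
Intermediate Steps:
$S{\left(a,r \right)} = - \frac{a}{3}$
$u{\left(U \right)} = -2 + U$
$K = 25$ ($K = \left(-5\right) \left(-5\right) = 25$)
$L{\left(F,H \right)} = \frac{25 + H}{- \frac{5}{3} + F}$ ($L{\left(F,H \right)} = \frac{H + 25}{F - \frac{5}{3}} = \frac{25 + H}{F - \frac{5}{3}} = \frac{25 + H}{- \frac{5}{3} + F}$)
$q{\left(I,P \right)} = I + \frac{3 \left(25 + P\right)}{-11 + 3 P}$ ($q{\left(I,P \right)} = \frac{3 \left(25 + P\right)}{-5 + 3 \left(-2 + P\right)} + I = \frac{3 \left(25 + P\right)}{-5 + \left(-6 + 3 P\right)} + I = \frac{3 \left(25 + P\right)}{-11 + 3 P} + I = I + \frac{3 \left(25 + P\right)}{-11 + 3 P}$)
$\left(-3\right) 8 q{\left(1,4 \right)} = \left(-3\right) 8 \left(1 + \frac{25 + 4}{- \frac{11}{3} + 4}\right) = - 24 \left(1 + \frac{1}{\frac{1}{3}} \cdot 29\right) = - 24 \left(1 + 3 \cdot 29\right) = - 24 \left(1 + 87\right) = \left(-24\right) 88 = -2112$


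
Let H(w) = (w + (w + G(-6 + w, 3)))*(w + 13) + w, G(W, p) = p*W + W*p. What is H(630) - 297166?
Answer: 2921036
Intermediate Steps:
G(W, p) = 2*W*p (G(W, p) = W*p + W*p = 2*W*p)
H(w) = w + (-36 + 8*w)*(13 + w) (H(w) = (w + (w + 2*(-6 + w)*3))*(w + 13) + w = (w + (w + (-36 + 6*w)))*(13 + w) + w = (w + (-36 + 7*w))*(13 + w) + w = (-36 + 8*w)*(13 + w) + w = w + (-36 + 8*w)*(13 + w))
H(630) - 297166 = (-468 + 8*630**2 + 69*630) - 297166 = (-468 + 8*396900 + 43470) - 297166 = (-468 + 3175200 + 43470) - 297166 = 3218202 - 297166 = 2921036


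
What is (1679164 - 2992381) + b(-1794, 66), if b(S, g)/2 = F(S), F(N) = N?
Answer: -1316805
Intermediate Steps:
b(S, g) = 2*S
(1679164 - 2992381) + b(-1794, 66) = (1679164 - 2992381) + 2*(-1794) = -1313217 - 3588 = -1316805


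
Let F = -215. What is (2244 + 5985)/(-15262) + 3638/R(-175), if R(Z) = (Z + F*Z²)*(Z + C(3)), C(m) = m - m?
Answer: -364699627619/676397898750 ≈ -0.53918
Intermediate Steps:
C(m) = 0
R(Z) = Z*(Z - 215*Z²) (R(Z) = (Z - 215*Z²)*(Z + 0) = (Z - 215*Z²)*Z = Z*(Z - 215*Z²))
(2244 + 5985)/(-15262) + 3638/R(-175) = (2244 + 5985)/(-15262) + 3638/(((-175)²*(1 - 215*(-175)))) = 8229*(-1/15262) + 3638/((30625*(1 + 37625))) = -633/1174 + 3638/((30625*37626)) = -633/1174 + 3638/1152296250 = -633/1174 + 3638*(1/1152296250) = -633/1174 + 1819/576148125 = -364699627619/676397898750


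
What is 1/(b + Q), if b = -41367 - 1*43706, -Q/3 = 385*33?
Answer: -1/123188 ≈ -8.1177e-6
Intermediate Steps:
Q = -38115 (Q = -1155*33 = -3*12705 = -38115)
b = -85073 (b = -41367 - 43706 = -85073)
1/(b + Q) = 1/(-85073 - 38115) = 1/(-123188) = -1/123188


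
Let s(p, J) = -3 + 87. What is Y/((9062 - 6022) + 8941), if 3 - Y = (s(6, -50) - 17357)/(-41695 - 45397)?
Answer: 244003/1043449252 ≈ 0.00023384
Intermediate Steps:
s(p, J) = 84
Y = 244003/87092 (Y = 3 - (84 - 17357)/(-41695 - 45397) = 3 - (-17273)/(-87092) = 3 - (-17273)*(-1)/87092 = 3 - 1*17273/87092 = 3 - 17273/87092 = 244003/87092 ≈ 2.8017)
Y/((9062 - 6022) + 8941) = 244003/(87092*((9062 - 6022) + 8941)) = 244003/(87092*(3040 + 8941)) = (244003/87092)/11981 = (244003/87092)*(1/11981) = 244003/1043449252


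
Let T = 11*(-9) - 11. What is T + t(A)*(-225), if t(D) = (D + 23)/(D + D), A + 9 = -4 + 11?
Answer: 4285/4 ≈ 1071.3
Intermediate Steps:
A = -2 (A = -9 + (-4 + 11) = -9 + 7 = -2)
t(D) = (23 + D)/(2*D) (t(D) = (23 + D)/((2*D)) = (23 + D)*(1/(2*D)) = (23 + D)/(2*D))
T = -110 (T = -99 - 11 = -110)
T + t(A)*(-225) = -110 + ((½)*(23 - 2)/(-2))*(-225) = -110 + ((½)*(-½)*21)*(-225) = -110 - 21/4*(-225) = -110 + 4725/4 = 4285/4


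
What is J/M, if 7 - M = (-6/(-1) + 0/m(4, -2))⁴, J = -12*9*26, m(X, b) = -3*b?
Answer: 2808/1289 ≈ 2.1784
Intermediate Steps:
J = -2808 (J = -108*26 = -2808)
M = -1289 (M = 7 - (-6/(-1) + 0/((-3*(-2))))⁴ = 7 - (-6*(-1) + 0/6)⁴ = 7 - (6 + 0*(⅙))⁴ = 7 - (6 + 0)⁴ = 7 - 1*6⁴ = 7 - 1*1296 = 7 - 1296 = -1289)
J/M = -2808/(-1289) = -2808*(-1/1289) = 2808/1289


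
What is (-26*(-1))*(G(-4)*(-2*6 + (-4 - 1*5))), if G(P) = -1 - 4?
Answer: 2730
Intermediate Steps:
G(P) = -5
(-26*(-1))*(G(-4)*(-2*6 + (-4 - 1*5))) = (-26*(-1))*(-5*(-2*6 + (-4 - 1*5))) = 26*(-5*(-12 + (-4 - 5))) = 26*(-5*(-12 - 9)) = 26*(-5*(-21)) = 26*105 = 2730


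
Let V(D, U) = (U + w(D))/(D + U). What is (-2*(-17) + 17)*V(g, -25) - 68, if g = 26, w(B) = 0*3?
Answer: -1343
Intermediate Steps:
w(B) = 0
V(D, U) = U/(D + U) (V(D, U) = (U + 0)/(D + U) = U/(D + U))
(-2*(-17) + 17)*V(g, -25) - 68 = (-2*(-17) + 17)*(-25/(26 - 25)) - 68 = (34 + 17)*(-25/1) - 68 = 51*(-25*1) - 68 = 51*(-25) - 68 = -1275 - 68 = -1343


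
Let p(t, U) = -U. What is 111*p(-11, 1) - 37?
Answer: -148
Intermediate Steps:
111*p(-11, 1) - 37 = 111*(-1*1) - 37 = 111*(-1) - 37 = -111 - 37 = -148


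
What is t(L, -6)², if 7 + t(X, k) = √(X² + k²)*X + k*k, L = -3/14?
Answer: 32371441/38416 - 261*√785/98 ≈ 768.04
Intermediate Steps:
L = -3/14 (L = -3*1/14 = -3/14 ≈ -0.21429)
t(X, k) = -7 + k² + X*√(X² + k²) (t(X, k) = -7 + (√(X² + k²)*X + k*k) = -7 + (X*√(X² + k²) + k²) = -7 + (k² + X*√(X² + k²)) = -7 + k² + X*√(X² + k²))
t(L, -6)² = (-7 + (-6)² - 3*√((-3/14)² + (-6)²)/14)² = (-7 + 36 - 3*√(9/196 + 36)/14)² = (-7 + 36 - 9*√785/196)² = (29 - 9*√785/196)²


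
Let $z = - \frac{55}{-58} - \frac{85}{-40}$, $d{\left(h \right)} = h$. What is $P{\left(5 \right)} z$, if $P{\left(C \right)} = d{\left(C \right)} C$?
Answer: $\frac{17825}{232} \approx 76.832$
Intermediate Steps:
$P{\left(C \right)} = C^{2}$ ($P{\left(C \right)} = C C = C^{2}$)
$z = \frac{713}{232}$ ($z = \left(-55\right) \left(- \frac{1}{58}\right) - - \frac{17}{8} = \frac{55}{58} + \frac{17}{8} = \frac{713}{232} \approx 3.0733$)
$P{\left(5 \right)} z = 5^{2} \cdot \frac{713}{232} = 25 \cdot \frac{713}{232} = \frac{17825}{232}$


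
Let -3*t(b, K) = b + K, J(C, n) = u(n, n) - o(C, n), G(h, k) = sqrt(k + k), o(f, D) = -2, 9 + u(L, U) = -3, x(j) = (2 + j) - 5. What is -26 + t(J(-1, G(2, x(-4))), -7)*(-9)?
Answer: -77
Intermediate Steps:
x(j) = -3 + j
u(L, U) = -12 (u(L, U) = -9 - 3 = -12)
G(h, k) = sqrt(2)*sqrt(k) (G(h, k) = sqrt(2*k) = sqrt(2)*sqrt(k))
J(C, n) = -10 (J(C, n) = -12 - 1*(-2) = -12 + 2 = -10)
t(b, K) = -K/3 - b/3 (t(b, K) = -(b + K)/3 = -(K + b)/3 = -K/3 - b/3)
-26 + t(J(-1, G(2, x(-4))), -7)*(-9) = -26 + (-1/3*(-7) - 1/3*(-10))*(-9) = -26 + (7/3 + 10/3)*(-9) = -26 + (17/3)*(-9) = -26 - 51 = -77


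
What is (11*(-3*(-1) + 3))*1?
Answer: 66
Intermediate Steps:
(11*(-3*(-1) + 3))*1 = (11*(3 + 3))*1 = (11*6)*1 = 66*1 = 66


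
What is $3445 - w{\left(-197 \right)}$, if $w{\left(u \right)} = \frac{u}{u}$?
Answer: $3444$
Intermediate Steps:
$w{\left(u \right)} = 1$
$3445 - w{\left(-197 \right)} = 3445 - 1 = 3444$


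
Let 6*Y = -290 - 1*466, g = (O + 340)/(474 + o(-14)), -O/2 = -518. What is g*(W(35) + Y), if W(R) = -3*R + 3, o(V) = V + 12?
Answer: -39216/59 ≈ -664.68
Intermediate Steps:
o(V) = 12 + V
O = 1036 (O = -2*(-518) = 1036)
W(R) = 3 - 3*R
g = 172/59 (g = (1036 + 340)/(474 + (12 - 14)) = 1376/(474 - 2) = 1376/472 = 1376*(1/472) = 172/59 ≈ 2.9153)
Y = -126 (Y = (-290 - 1*466)/6 = (-290 - 466)/6 = (⅙)*(-756) = -126)
g*(W(35) + Y) = 172*((3 - 3*35) - 126)/59 = 172*((3 - 105) - 126)/59 = 172*(-102 - 126)/59 = (172/59)*(-228) = -39216/59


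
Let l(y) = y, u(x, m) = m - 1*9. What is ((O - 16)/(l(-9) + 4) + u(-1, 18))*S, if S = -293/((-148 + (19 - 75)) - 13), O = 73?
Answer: -3516/1085 ≈ -3.2406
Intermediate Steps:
u(x, m) = -9 + m (u(x, m) = m - 9 = -9 + m)
S = 293/217 (S = -293/((-148 - 56) - 13) = -293/(-204 - 13) = -293/(-217) = -293*(-1/217) = 293/217 ≈ 1.3502)
((O - 16)/(l(-9) + 4) + u(-1, 18))*S = ((73 - 16)/(-9 + 4) + (-9 + 18))*(293/217) = (57/(-5) + 9)*(293/217) = (57*(-⅕) + 9)*(293/217) = (-57/5 + 9)*(293/217) = -12/5*293/217 = -3516/1085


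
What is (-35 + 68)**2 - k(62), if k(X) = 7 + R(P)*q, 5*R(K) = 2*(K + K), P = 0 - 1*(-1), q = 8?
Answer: 5378/5 ≈ 1075.6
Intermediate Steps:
P = 1 (P = 0 + 1 = 1)
R(K) = 4*K/5 (R(K) = (2*(K + K))/5 = (2*(2*K))/5 = (4*K)/5 = 4*K/5)
k(X) = 67/5 (k(X) = 7 + ((4/5)*1)*8 = 7 + (4/5)*8 = 7 + 32/5 = 67/5)
(-35 + 68)**2 - k(62) = (-35 + 68)**2 - 1*67/5 = 33**2 - 67/5 = 1089 - 67/5 = 5378/5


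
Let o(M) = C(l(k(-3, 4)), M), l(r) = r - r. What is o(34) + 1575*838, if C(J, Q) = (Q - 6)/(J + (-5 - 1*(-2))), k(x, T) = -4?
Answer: 3959522/3 ≈ 1.3198e+6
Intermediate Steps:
l(r) = 0
C(J, Q) = (-6 + Q)/(-3 + J) (C(J, Q) = (-6 + Q)/(J + (-5 + 2)) = (-6 + Q)/(J - 3) = (-6 + Q)/(-3 + J))
o(M) = 2 - M/3 (o(M) = (-6 + M)/(-3 + 0) = (-6 + M)/(-3) = -(-6 + M)/3 = 2 - M/3)
o(34) + 1575*838 = (2 - ⅓*34) + 1575*838 = (2 - 34/3) + 1319850 = -28/3 + 1319850 = 3959522/3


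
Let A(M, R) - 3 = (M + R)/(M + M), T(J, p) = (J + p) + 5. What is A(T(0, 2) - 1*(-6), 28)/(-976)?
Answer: -119/25376 ≈ -0.0046895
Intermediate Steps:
T(J, p) = 5 + J + p
A(M, R) = 3 + (M + R)/(2*M) (A(M, R) = 3 + (M + R)/(M + M) = 3 + (M + R)/((2*M)) = 3 + (M + R)*(1/(2*M)) = 3 + (M + R)/(2*M))
A(T(0, 2) - 1*(-6), 28)/(-976) = ((28 + 7*((5 + 0 + 2) - 1*(-6)))/(2*((5 + 0 + 2) - 1*(-6))))/(-976) = ((28 + 7*(7 + 6))/(2*(7 + 6)))*(-1/976) = ((½)*(28 + 7*13)/13)*(-1/976) = ((½)*(1/13)*(28 + 91))*(-1/976) = ((½)*(1/13)*119)*(-1/976) = (119/26)*(-1/976) = -119/25376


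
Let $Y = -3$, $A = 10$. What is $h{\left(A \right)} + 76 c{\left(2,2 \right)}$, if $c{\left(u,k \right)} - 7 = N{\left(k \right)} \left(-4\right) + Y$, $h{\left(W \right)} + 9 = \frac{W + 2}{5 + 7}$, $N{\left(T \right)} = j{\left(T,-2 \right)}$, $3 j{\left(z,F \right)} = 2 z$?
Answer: $- \frac{328}{3} \approx -109.33$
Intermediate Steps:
$j{\left(z,F \right)} = \frac{2 z}{3}$
$N{\left(T \right)} = \frac{2 T}{3}$
$h{\left(W \right)} = - \frac{53}{6} + \frac{W}{12}$ ($h{\left(W \right)} = -9 + \frac{W + 2}{5 + 7} = -9 + \frac{2 + W}{12} = -9 + \left(2 + W\right) \frac{1}{12} = -9 + \left(\frac{1}{6} + \frac{W}{12}\right) = - \frac{53}{6} + \frac{W}{12}$)
$c{\left(u,k \right)} = 4 - \frac{8 k}{3}$ ($c{\left(u,k \right)} = 7 + \left(\frac{2 k}{3} \left(-4\right) - 3\right) = 7 - \left(3 + \frac{8 k}{3}\right) = 4 - \frac{8 k}{3}$)
$h{\left(A \right)} + 76 c{\left(2,2 \right)} = \left(- \frac{53}{6} + \frac{1}{12} \cdot 10\right) + 76 \left(4 - \frac{16}{3}\right) = \left(- \frac{53}{6} + \frac{5}{6}\right) + 76 \left(4 - \frac{16}{3}\right) = -8 + 76 \left(- \frac{4}{3}\right) = -8 - \frac{304}{3} = - \frac{328}{3}$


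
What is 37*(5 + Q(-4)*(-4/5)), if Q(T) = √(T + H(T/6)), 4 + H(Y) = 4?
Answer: 185 - 296*I/5 ≈ 185.0 - 59.2*I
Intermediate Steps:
H(Y) = 0 (H(Y) = -4 + 4 = 0)
Q(T) = √T (Q(T) = √(T + 0) = √T)
37*(5 + Q(-4)*(-4/5)) = 37*(5 + √(-4)*(-4/5)) = 37*(5 + (2*I)*(-4*⅕)) = 37*(5 + (2*I)*(-⅘)) = 37*(5 - 8*I/5) = 185 - 296*I/5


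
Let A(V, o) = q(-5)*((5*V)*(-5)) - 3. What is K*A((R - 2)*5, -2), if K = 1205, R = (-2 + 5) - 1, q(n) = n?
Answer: -3615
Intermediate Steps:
R = 2 (R = 3 - 1 = 2)
A(V, o) = -3 + 125*V (A(V, o) = -5*5*V*(-5) - 3 = -(-125)*V - 3 = 125*V - 3 = -3 + 125*V)
K*A((R - 2)*5, -2) = 1205*(-3 + 125*((2 - 2)*5)) = 1205*(-3 + 125*(0*5)) = 1205*(-3 + 125*0) = 1205*(-3 + 0) = 1205*(-3) = -3615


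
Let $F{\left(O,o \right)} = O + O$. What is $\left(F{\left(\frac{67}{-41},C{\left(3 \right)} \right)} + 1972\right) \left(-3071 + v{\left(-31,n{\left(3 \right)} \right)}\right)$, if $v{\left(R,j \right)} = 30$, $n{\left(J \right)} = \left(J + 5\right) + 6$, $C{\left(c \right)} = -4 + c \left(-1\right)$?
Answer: $- \frac{245463438}{41} \approx -5.9869 \cdot 10^{6}$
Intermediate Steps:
$C{\left(c \right)} = -4 - c$
$n{\left(J \right)} = 11 + J$ ($n{\left(J \right)} = \left(5 + J\right) + 6 = 11 + J$)
$F{\left(O,o \right)} = 2 O$
$\left(F{\left(\frac{67}{-41},C{\left(3 \right)} \right)} + 1972\right) \left(-3071 + v{\left(-31,n{\left(3 \right)} \right)}\right) = \left(2 \frac{67}{-41} + 1972\right) \left(-3071 + 30\right) = \left(2 \cdot 67 \left(- \frac{1}{41}\right) + 1972\right) \left(-3041\right) = \left(2 \left(- \frac{67}{41}\right) + 1972\right) \left(-3041\right) = \left(- \frac{134}{41} + 1972\right) \left(-3041\right) = \frac{80718}{41} \left(-3041\right) = - \frac{245463438}{41}$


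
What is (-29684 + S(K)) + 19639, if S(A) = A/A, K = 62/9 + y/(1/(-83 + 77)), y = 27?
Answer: -10044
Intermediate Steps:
K = -1396/9 (K = 62/9 + 27/(1/(-83 + 77)) = 62*(⅑) + 27/(1/(-6)) = 62/9 + 27/(-⅙) = 62/9 + 27*(-6) = 62/9 - 162 = -1396/9 ≈ -155.11)
S(A) = 1
(-29684 + S(K)) + 19639 = (-29684 + 1) + 19639 = -29683 + 19639 = -10044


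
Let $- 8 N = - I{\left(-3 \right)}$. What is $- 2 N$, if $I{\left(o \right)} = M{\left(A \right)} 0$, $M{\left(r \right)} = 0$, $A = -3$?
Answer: $0$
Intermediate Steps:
$I{\left(o \right)} = 0$ ($I{\left(o \right)} = 0 \cdot 0 = 0$)
$N = 0$ ($N = - \frac{\left(-1\right) 0}{8} = \left(- \frac{1}{8}\right) 0 = 0$)
$- 2 N = \left(-2\right) 0 = 0$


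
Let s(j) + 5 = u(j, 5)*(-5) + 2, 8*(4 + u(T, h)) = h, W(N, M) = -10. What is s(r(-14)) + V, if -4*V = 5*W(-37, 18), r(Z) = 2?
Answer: 211/8 ≈ 26.375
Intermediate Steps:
u(T, h) = -4 + h/8
V = 25/2 (V = -5*(-10)/4 = -1/4*(-50) = 25/2 ≈ 12.500)
s(j) = 111/8 (s(j) = -5 + ((-4 + (1/8)*5)*(-5) + 2) = -5 + ((-4 + 5/8)*(-5) + 2) = -5 + (-27/8*(-5) + 2) = -5 + (135/8 + 2) = -5 + 151/8 = 111/8)
s(r(-14)) + V = 111/8 + 25/2 = 211/8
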